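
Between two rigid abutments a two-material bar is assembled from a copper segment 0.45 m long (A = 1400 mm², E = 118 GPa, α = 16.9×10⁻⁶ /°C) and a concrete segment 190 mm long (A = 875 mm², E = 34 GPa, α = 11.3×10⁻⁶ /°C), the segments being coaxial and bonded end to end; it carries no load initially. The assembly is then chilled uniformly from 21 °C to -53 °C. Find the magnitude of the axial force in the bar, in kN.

P ≈ 79.2 kN (tensile)

Free thermal contraction of the whole bar: Σ αᵢΔT Lᵢ = 16.9×10⁻⁶×74×450 + 11.3×10⁻⁶×74×190 = 0.7216 mm.
Since the ends are fixed, an axial force P builds up, equal in every segment, with P · Σ Lᵢ/(AᵢEᵢ) = δ_free.
The series flexibility is Σ Lᵢ/(AᵢEᵢ) = 450/(1400×118×10³) + 190/(875×34×10³) = 9.111×10⁻⁶ mm/N.
So P = 0.7216 / 9.111×10⁻⁶ = 79.21 kN, tensile.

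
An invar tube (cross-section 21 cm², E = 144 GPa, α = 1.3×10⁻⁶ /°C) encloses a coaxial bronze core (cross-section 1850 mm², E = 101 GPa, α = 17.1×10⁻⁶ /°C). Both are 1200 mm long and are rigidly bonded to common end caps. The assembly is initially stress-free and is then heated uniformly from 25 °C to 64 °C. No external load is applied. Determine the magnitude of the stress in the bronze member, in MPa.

Equilibrium of a rigid end plate with no external load gives equal and opposite internal forces ±P in the two members. Since α_{bronze} > α_{invar}, heating drives the bronze into compression and the invar into tension.
Setting the final lengths equal and cancelling L: (α₁ − α₂)ΔT = P/(A₁E₁) + P/(A₂E₂).
|α₁ − α₂|·ΔT = 15.8×10⁻⁶ × 39 = 0.0006162.
1/(A₁E₁) + 1/(A₂E₂) = 1/(2100×144×10³) + 1/(1850×101×10³) = 8.659×10⁻⁹ N⁻¹.
So P = 0.0006162 / 8.659×10⁻⁹ = 71.16 kN.
σ_{bronze} = P/A₂ = 71160/1850 = 38.47 MPa, compressive.

σ ≈ 38.5 MPa (compressive)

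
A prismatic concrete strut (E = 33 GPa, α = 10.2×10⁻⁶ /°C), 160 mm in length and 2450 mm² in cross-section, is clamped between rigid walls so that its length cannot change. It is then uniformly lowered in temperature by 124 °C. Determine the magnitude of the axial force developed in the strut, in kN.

With zero net strain, σ = E·αΔT = 33 GPa × 10.2×10⁻⁶ × 124 = 41.74 MPa.
Then P = σA = 41.74 × 2450 mm² = 102.3 kN, tensile.

P ≈ 102 kN (tensile)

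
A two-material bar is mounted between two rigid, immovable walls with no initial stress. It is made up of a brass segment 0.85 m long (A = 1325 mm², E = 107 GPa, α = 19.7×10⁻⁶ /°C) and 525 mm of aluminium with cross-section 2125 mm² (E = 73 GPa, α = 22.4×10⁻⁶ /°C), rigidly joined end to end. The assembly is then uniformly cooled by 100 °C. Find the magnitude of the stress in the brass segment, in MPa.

σ ≈ 229 MPa (tensile)

If the supports were absent, the total length change would be Σ αᵢΔT Lᵢ = 19.7×10⁻⁶×100×850 + 22.4×10⁻⁶×100×525 = 2.85 mm.
The walls prevent any net length change, so an axial force P (same in every segment) develops. Compatibility: P · Σ Lᵢ/(AᵢEᵢ) = δ_free.
Σ Lᵢ/(AᵢEᵢ) = 850/(1325×107×10³) + 525/(2125×73×10³) = 9.38×10⁻⁶ mm/N.
Hence P = δ_free / Σ(L/AE) = 2.85/9.38×10⁻⁶ = 303.9 kN (tensile).
σ_{brass} = P / A = 303900 / 1325 = 229.4 MPa.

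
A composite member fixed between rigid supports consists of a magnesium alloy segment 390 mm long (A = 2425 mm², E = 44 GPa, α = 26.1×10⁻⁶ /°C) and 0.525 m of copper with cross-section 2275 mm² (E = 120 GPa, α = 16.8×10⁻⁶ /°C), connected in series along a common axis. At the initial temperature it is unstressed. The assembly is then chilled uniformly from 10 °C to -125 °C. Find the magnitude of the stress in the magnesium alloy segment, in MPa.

σ ≈ 190 MPa (tensile)

With the walls removed the bar would change length by δ_free = Σ αᵢΔT Lᵢ = 26.1×10⁻⁶×135×390 + 16.8×10⁻⁶×135×525 = 2.565 mm.
The walls prevent any net length change, so an axial force P (same in every segment) develops. Compatibility: P · Σ Lᵢ/(AᵢEᵢ) = δ_free.
Σ Lᵢ/(AᵢEᵢ) = 390/(2425×44×10³) + 525/(2275×120×10³) = 5.578×10⁻⁶ mm/N.
So P = 2.565 / 5.578×10⁻⁶ = 459.8 kN, tensile.
σ_{magnesium alloy} = P / A = 459800 / 2425 = 189.6 MPa.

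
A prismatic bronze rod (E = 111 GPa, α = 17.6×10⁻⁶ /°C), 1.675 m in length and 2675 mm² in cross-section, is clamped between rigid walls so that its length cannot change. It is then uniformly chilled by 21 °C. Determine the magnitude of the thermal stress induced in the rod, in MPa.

The supports are rigid, so the total axial strain is zero. The restrained thermal strain is ε = αΔT = 17.6×10⁻⁶ × 21 = 369.6×10⁻⁶.
Hence σ = E·αΔT = 111×10³ × 369.6×10⁻⁶ = 41.03 MPa, tensile.

σ ≈ 41 MPa (tensile)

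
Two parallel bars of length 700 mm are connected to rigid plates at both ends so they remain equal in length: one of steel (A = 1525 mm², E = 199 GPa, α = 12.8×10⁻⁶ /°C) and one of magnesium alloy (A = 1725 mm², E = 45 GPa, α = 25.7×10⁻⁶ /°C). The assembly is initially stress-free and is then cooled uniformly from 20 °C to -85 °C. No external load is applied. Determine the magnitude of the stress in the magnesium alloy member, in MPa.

Equilibrium of a rigid end plate with no external load gives equal and opposite internal forces ±P in the two members. Since α_{magnesium alloy} > α_{steel}, cooling drives the magnesium alloy into tension and the steel into compression.
Equating the net (thermal + elastic) strains gives |α₁ − α₂|·ΔT = P·[1/(A₁E₁) + 1/(A₂E₂)].
|α₁ − α₂|·ΔT = 12.9×10⁻⁶ × 105 = 0.001354.
1/(A₁E₁) + 1/(A₂E₂) = 1/(1525×199×10³) + 1/(1725×45×10³) = 1.618×10⁻⁸ N⁻¹.
P = 0.001354 / 1.618×10⁻⁸ = 83730 N = 83.73 kN.
σ_{magnesium alloy} = P/A₂ = 83730/1725 = 48.54 MPa, tensile.

σ ≈ 48.5 MPa (tensile)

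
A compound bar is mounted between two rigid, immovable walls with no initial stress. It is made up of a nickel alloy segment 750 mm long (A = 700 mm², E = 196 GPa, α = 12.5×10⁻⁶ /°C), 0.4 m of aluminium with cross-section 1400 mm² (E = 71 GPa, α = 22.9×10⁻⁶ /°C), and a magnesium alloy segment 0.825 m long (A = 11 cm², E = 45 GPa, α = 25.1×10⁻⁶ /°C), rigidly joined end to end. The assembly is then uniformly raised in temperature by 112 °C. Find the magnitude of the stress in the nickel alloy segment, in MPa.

σ ≈ 240 MPa (compressive)

If the supports were absent, the total length change would be Σ αᵢΔT Lᵢ = 12.5×10⁻⁶×112×750 + 22.9×10⁻⁶×112×400 + 25.1×10⁻⁶×112×825 = 4.395 mm.
The rigid supports impose zero overall length change; the single axial force P common to all segments must satisfy P Σ Lᵢ/(AᵢEᵢ) = δ_free.
Σ Lᵢ/(AᵢEᵢ) = 750/(700×196×10³) + 400/(1400×71×10³) + 825/(1100×45×10³) = 2.616×10⁻⁵ mm/N.
Hence P = δ_free / Σ(L/AE) = 4.395/2.616×10⁻⁵ = 168 kN (compressive).
σ_{nickel alloy} = P / A = 168000 / 700 = 240 MPa.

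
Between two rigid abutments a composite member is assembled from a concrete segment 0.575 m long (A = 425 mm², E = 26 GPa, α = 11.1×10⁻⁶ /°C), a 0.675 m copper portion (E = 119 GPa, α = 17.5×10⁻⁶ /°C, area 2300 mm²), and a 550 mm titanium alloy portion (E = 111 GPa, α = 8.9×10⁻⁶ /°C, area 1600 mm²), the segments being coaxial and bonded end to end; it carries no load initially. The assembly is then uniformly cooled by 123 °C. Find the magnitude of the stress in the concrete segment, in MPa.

With the walls removed the bar would change length by δ_free = Σ αᵢΔT Lᵢ = 11.1×10⁻⁶×123×575 + 17.5×10⁻⁶×123×675 + 8.9×10⁻⁶×123×550 = 2.84 mm.
The walls prevent any net length change, so an axial force P (same in every segment) develops. Compatibility: P · Σ Lᵢ/(AᵢEᵢ) = δ_free.
The series flexibility is Σ Lᵢ/(AᵢEᵢ) = 575/(425×26×10³) + 675/(2300×119×10³) + 550/(1600×111×10³) = 5.76×10⁻⁵ mm/N.
P = 2.84 / 5.76×10⁻⁵ = 49310 N = 49.31 kN, tensile.
σ_{concrete} = P / A = 49310 / 425 = 116 MPa.

σ ≈ 116 MPa (tensile)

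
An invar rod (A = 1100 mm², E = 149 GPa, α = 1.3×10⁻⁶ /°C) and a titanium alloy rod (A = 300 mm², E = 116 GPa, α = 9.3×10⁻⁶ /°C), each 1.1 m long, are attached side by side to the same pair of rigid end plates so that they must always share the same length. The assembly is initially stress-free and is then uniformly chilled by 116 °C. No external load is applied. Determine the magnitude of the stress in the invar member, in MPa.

Both members must finish at the same length. With the larger α, the titanium alloy tends to over-contract; the plates restrain it, putting the titanium alloy in tension and the invar in compression. With no external load the two internal forces are equal and opposite, magnitude P.
Equating the net (thermal + elastic) strains gives |α₁ − α₂|·ΔT = P·[1/(A₁E₁) + 1/(A₂E₂)].
|α₁ − α₂|·ΔT = 8×10⁻⁶ × 116 = 0.000928.
1/(A₁E₁) + 1/(A₂E₂) = 1/(1100×149×10³) + 1/(300×116×10³) = 3.484×10⁻⁸ N⁻¹.
P = 0.000928 / 3.484×10⁻⁸ = 26640 N = 26.64 kN.
σ_{invar} = P/A₁ = 26640/1100 = 24.22 MPa, compressive.

σ ≈ 24.2 MPa (compressive)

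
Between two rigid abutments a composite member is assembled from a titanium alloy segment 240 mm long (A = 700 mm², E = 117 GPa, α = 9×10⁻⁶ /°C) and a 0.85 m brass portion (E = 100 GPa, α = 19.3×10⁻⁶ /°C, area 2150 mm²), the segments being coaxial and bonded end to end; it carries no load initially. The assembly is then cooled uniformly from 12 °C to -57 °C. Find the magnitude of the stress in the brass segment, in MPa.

Free thermal contraction of the whole bar: Σ αᵢΔT Lᵢ = 9×10⁻⁶×69×240 + 19.3×10⁻⁶×69×850 = 1.281 mm.
The rigid supports impose zero overall length change; the single axial force P common to all segments must satisfy P Σ Lᵢ/(AᵢEᵢ) = δ_free.
Σ Lᵢ/(AᵢEᵢ) = 240/(700×117×10³) + 850/(2150×100×10³) = 6.884×10⁻⁶ mm/N.
So P = 1.281 / 6.884×10⁻⁶ = 186.1 kN, tensile.
σ_{brass} = P / A = 186100 / 2150 = 86.55 MPa.

σ ≈ 86.6 MPa (tensile)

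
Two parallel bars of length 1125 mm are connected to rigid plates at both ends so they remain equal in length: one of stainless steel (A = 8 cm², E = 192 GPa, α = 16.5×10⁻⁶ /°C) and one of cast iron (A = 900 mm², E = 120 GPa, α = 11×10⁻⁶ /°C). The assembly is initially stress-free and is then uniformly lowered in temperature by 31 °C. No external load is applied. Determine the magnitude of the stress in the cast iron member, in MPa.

Both members must finish at the same length. With the larger α, the stainless steel tends to over-contract; the plates restrain it, putting the stainless steel in tension and the cast iron in compression. With no external load the two internal forces are equal and opposite, magnitude P.
Setting the final lengths equal and cancelling L: (α₁ − α₂)ΔT = P/(A₁E₁) + P/(A₂E₂).
|α₁ − α₂|·ΔT = 5.5×10⁻⁶ × 31 = 0.0001705.
1/(A₁E₁) + 1/(A₂E₂) = 1/(800×192×10³) + 1/(900×120×10³) = 1.577×10⁻⁸ N⁻¹.
So P = 0.0001705 / 1.577×10⁻⁸ = 10.81 kN.
σ_{cast iron} = P/A₂ = 10810/900 = 12.01 MPa, compressive.

σ ≈ 12 MPa (compressive)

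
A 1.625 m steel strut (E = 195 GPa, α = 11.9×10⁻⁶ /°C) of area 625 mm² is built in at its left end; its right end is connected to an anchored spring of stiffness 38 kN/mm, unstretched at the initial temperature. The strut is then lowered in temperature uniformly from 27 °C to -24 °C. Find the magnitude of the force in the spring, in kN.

P ≈ 24.9 kN

Free thermal contraction: δ_free = αΔT L = 11.9×10⁻⁶ × 51 × 1625 = 0.9862 mm.
Let P be the tensile force in the spring. The strut extends elastically by PL/(AE) and the spring stretches by P/k; together these equal δ_free.
So P = δ_free / [L/(AE) + 1/k] = 0.9862 / [ 1625/(625×195×10³) + 1/(38×10³) ].
P = 0.9862 / 3.965×10⁻⁵ = 24870 N.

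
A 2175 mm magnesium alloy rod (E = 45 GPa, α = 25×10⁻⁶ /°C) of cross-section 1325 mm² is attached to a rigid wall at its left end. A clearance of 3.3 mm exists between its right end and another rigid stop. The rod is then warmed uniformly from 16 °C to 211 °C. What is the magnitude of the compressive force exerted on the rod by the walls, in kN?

Free thermal elongation = αΔT L = 25×10⁻⁶ × 195 × 2175 = 10.6 mm.
This exceeds the 3.3 mm gap, so the wall pushes back. The portion of expansion that must be recovered elastically is δ_free − gap = 10.6 − 3.3 = 7.303 mm.
Compatibility: PL/(AE) = 7.303 mm, so σ = P/A = E × (7.303/2175) = 151.1 MPa.
P = σA = 151.1 × 1325 = 200.2 kN.

P ≈ 200 kN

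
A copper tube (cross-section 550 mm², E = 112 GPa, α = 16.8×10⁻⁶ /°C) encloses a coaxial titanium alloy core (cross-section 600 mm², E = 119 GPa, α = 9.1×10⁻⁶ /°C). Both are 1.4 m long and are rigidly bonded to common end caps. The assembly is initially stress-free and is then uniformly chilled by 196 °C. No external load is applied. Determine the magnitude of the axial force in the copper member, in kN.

Equilibrium of a rigid end plate with no external load gives equal and opposite internal forces ±P in the two members. Since α_{copper} > α_{titanium alloy}, cooling drives the copper into tension and the titanium alloy into compression.
Compatibility of the two members (thermal + elastic change equal): (α₁ − α₂)ΔT = P·[1/(A₁E₁) + 1/(A₂E₂)].
|α₁ − α₂|·ΔT = 7.7×10⁻⁶ × 196 = 0.001509.
1/(A₁E₁) + 1/(A₂E₂) = 1/(550×112×10³) + 1/(600×119×10³) = 3.024×10⁻⁸ N⁻¹.
P = 0.001509 / 3.024×10⁻⁸ = 49910 N = 49.91 kN.

P ≈ 49.9 kN (tensile in the copper)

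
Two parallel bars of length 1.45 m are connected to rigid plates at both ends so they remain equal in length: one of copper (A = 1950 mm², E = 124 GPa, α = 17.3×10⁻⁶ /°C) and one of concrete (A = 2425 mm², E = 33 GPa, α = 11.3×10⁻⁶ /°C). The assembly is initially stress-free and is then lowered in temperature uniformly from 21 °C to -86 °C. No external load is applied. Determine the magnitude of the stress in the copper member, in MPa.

σ ≈ 19.8 MPa (tensile)

The copper has the larger α, so on cooling it would change length more than the concrete if both were free. The rigid plates force a common final length, so the copper is put into tension and the concrete into compression, with equal and opposite forces P (no external load).
Compatibility of the two members (thermal + elastic change equal): (α₁ − α₂)ΔT = P·[1/(A₁E₁) + 1/(A₂E₂)].
|α₁ − α₂|·ΔT = 6×10⁻⁶ × 107 = 0.000642.
1/(A₁E₁) + 1/(A₂E₂) = 1/(1950×124×10³) + 1/(2425×33×10³) = 1.663×10⁻⁸ N⁻¹.
P = 0.000642 / 1.663×10⁻⁸ = 38600 N = 38.6 kN.
σ_{copper} = P/A₁ = 38600/1950 = 19.8 MPa, tensile.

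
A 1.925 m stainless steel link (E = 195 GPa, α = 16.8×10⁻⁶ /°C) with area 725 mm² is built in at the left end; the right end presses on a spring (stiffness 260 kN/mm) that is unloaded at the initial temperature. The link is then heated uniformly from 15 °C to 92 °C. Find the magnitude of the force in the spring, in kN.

Free thermal expansion: δ_free = αΔT L = 16.8×10⁻⁶ × 77 × 1925 = 2.49 mm.
Let P be the compressive force at the spring. The link shortens elastically by PL/(AE) and the spring compresses by P/k; together these equal δ_free.
P [ L/(AE) + 1/k ] = δ_free → P [ 1925/(725×195×10³) + 1/(260×10³) ] = 2.49.
P = 2.49 / 1.746×10⁻⁵ = 142600 N.

P ≈ 143 kN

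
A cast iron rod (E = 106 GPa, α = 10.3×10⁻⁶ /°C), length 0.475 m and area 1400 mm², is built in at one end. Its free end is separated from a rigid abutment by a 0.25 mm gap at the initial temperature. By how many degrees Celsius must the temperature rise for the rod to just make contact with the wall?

The gap closes when αΔT L = 0.25 mm, since the rod is still unstressed at that instant.
ΔT = 0.25 / (10.3×10⁻⁶ × 475) = 51.1 °C.

ΔT ≈ 51.1 °C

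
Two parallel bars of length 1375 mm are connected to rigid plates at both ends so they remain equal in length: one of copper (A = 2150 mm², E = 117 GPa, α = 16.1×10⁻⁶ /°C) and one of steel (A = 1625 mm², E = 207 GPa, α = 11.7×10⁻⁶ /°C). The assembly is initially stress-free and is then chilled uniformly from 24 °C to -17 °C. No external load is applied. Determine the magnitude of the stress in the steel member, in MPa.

The copper has the larger α, so on cooling it would change length more than the steel if both were free. The rigid plates force a common final length, so the copper is put into tension and the steel into compression, with equal and opposite forces P (no external load).
Setting the final lengths equal and cancelling L: (α₁ − α₂)ΔT = P/(A₁E₁) + P/(A₂E₂).
|α₁ − α₂|·ΔT = 4.4×10⁻⁶ × 41 = 0.0001804.
1/(A₁E₁) + 1/(A₂E₂) = 1/(2150×117×10³) + 1/(1625×207×10³) = 6.948×10⁻⁹ N⁻¹.
So P = 0.0001804 / 6.948×10⁻⁹ = 25.96 kN.
σ_{steel} = P/A₂ = 25960/1625 = 15.98 MPa, compressive.

σ ≈ 16 MPa (compressive)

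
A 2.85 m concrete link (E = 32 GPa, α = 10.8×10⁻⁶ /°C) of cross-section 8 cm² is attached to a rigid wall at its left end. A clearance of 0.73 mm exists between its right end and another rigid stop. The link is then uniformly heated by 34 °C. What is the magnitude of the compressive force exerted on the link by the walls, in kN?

Free thermal elongation = αΔT L = 10.8×10⁻⁶ × 34 × 2850 = 1.047 mm.
The gap closes (δ_free > 0.73 mm) and the wall then resists a further 1.047 − 0.73 = 0.3165 mm of expansion.
So σ = E(δ_free − g)/L = 32×10³ × 0.3165/2850 = 3.554 MPa.
Force on the wall = σA = 3.554 × 800 mm² = 2.843 kN.

P ≈ 2.84 kN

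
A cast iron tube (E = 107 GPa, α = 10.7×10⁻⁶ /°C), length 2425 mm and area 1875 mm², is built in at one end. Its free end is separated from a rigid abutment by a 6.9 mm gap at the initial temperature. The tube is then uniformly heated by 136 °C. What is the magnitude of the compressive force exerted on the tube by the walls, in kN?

P ≈ 0 kN

If the wall were absent the tube would grow by αΔT L = 10.7×10⁻⁶ × 136 × 2425 = 3.529 mm.
This is smaller than the 6.9 mm clearance, so the tube expands freely without reaching the stop — the stress is zero.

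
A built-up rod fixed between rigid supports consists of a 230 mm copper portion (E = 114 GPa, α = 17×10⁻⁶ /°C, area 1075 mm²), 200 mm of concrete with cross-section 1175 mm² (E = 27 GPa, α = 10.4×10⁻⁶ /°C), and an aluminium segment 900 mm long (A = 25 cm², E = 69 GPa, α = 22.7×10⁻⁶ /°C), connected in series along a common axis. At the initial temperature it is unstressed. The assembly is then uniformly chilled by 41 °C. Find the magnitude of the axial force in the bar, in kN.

Free thermal contraction of the whole bar: Σ αᵢΔT Lᵢ = 17×10⁻⁶×41×230 + 10.4×10⁻⁶×41×200 + 22.7×10⁻⁶×41×900 = 1.083 mm.
The walls prevent any net length change, so an axial force P (same in every segment) develops. Compatibility: P · Σ Lᵢ/(AᵢEᵢ) = δ_free.
Σ Lᵢ/(AᵢEᵢ) = 230/(1075×114×10³) + 200/(1175×27×10³) + 900/(2500×69×10³) = 1.34×10⁻⁵ mm/N.
So P = 1.083 / 1.34×10⁻⁵ = 80.85 kN, tensile.

P ≈ 80.8 kN (tensile)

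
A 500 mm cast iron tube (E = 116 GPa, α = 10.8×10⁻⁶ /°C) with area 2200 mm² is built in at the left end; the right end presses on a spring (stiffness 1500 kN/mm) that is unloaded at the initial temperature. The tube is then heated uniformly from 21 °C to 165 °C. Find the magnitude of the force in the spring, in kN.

P ≈ 296 kN

If the spring were absent the tube would lengthen by αΔT L = 10.8×10⁻⁶ × 144 × 500 = 0.7776 mm.
With a force P in the spring, the elastic change of the tube is PL/(AE) and that of the spring is P/k; compatibility requires their sum to equal δ_free.
So P = δ_free / [L/(AE) + 1/k] = 0.7776 / [ 500/(2200×116×10³) + 1/(1500×10³) ].
P = 0.7776 / 2.626×10⁻⁶ = 296100 N.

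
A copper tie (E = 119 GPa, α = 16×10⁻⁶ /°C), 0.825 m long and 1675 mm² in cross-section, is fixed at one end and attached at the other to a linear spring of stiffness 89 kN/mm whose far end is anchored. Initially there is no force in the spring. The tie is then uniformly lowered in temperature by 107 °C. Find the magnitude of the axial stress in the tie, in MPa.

The unrestrained thermal change is αΔT L = 16×10⁻⁶ × 107 × 825 = 1.412 mm.
Let P be the tensile force in the spring. The tie extends elastically by PL/(AE) and the spring stretches by P/k; together these equal δ_free.
P [ L/(AE) + 1/k ] = δ_free → P [ 825/(1675×119×10³) + 1/(89×10³) ] = 1.412.
P = 1.412 / 1.537×10⁻⁵ = 91860 N.
σ = P/A = 91860/1675 = 54.84 MPa.

σ ≈ 54.8 MPa (tensile)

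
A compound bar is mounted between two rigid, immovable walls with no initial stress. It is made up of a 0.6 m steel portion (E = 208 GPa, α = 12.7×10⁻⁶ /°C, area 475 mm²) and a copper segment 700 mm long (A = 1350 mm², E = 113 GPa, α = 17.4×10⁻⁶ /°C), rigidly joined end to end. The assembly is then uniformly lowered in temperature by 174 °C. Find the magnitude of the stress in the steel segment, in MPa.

Free thermal contraction of the whole bar: Σ αᵢΔT Lᵢ = 12.7×10⁻⁶×174×600 + 17.4×10⁻⁶×174×700 = 3.445 mm.
Since the ends are fixed, an axial force P builds up, equal in every segment, with P · Σ Lᵢ/(AᵢEᵢ) = δ_free.
Σ Lᵢ/(AᵢEᵢ) = 600/(475×208×10³) + 700/(1350×113×10³) = 1.066×10⁻⁵ mm/N.
P = 3.445 / 1.066×10⁻⁵ = 323100 N = 323.1 kN, tensile.
σ_{steel} = P / A = 323100 / 475 = 680.3 MPa.

σ ≈ 680 MPa (tensile)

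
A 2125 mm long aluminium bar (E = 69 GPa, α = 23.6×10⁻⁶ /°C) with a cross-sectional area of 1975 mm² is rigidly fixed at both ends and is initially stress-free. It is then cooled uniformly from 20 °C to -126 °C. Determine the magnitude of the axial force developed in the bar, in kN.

P ≈ 470 kN (tensile)

With zero net strain, σ = E·αΔT = 69 GPa × 23.6×10⁻⁶ × 146 = 237.7 MPa.
Then P = σA = 237.7 × 1975 mm² = 469.5 kN, tensile.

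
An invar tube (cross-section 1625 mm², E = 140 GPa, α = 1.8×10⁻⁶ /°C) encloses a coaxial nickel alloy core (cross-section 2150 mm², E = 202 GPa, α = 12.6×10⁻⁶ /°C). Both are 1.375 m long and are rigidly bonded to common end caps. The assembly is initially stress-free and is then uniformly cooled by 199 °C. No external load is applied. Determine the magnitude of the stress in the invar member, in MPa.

The nickel alloy has the larger α, so on cooling it would change length more than the invar if both were free. The rigid plates force a common final length, so the nickel alloy is put into tension and the invar into compression, with equal and opposite forces P (no external load).
Compatibility of the two members (thermal + elastic change equal): (α₁ − α₂)ΔT = P·[1/(A₁E₁) + 1/(A₂E₂)].
|α₁ − α₂|·ΔT = 10.8×10⁻⁶ × 199 = 0.002149.
1/(A₁E₁) + 1/(A₂E₂) = 1/(1625×140×10³) + 1/(2150×202×10³) = 6.698×10⁻⁹ N⁻¹.
So P = 0.002149 / 6.698×10⁻⁹ = 320.9 kN.
σ_{invar} = P/A₁ = 320900/1625 = 197.5 MPa, compressive.

σ ≈ 197 MPa (compressive)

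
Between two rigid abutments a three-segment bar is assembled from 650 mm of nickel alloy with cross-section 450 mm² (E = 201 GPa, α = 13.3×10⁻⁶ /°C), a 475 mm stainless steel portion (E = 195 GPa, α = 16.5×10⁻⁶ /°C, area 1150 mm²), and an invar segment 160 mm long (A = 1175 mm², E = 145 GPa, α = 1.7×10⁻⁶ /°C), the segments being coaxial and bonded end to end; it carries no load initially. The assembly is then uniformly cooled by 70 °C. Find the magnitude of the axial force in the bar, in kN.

P ≈ 114 kN (tensile)

If the supports were absent, the total length change would be Σ αᵢΔT Lᵢ = 13.3×10⁻⁶×70×650 + 16.5×10⁻⁶×70×475 + 1.7×10⁻⁶×70×160 = 1.173 mm.
The walls prevent any net length change, so an axial force P (same in every segment) develops. Compatibility: P · Σ Lᵢ/(AᵢEᵢ) = δ_free.
Σ Lᵢ/(AᵢEᵢ) = 650/(450×201×10³) + 475/(1150×195×10³) + 160/(1175×145×10³) = 1.024×10⁻⁵ mm/N.
P = 1.173 / 1.024×10⁻⁵ = 114500 N = 114.5 kN, tensile.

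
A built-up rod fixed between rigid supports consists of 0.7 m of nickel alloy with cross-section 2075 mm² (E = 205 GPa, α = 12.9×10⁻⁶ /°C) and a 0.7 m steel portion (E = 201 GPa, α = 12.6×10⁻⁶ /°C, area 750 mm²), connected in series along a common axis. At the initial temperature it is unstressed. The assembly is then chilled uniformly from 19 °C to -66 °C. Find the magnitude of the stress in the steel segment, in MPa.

Free thermal contraction of the whole bar: Σ αᵢΔT Lᵢ = 12.9×10⁻⁶×85×700 + 12.6×10⁻⁶×85×700 = 1.517 mm.
The walls prevent any net length change, so an axial force P (same in every segment) develops. Compatibility: P · Σ Lᵢ/(AᵢEᵢ) = δ_free.
The series flexibility is Σ Lᵢ/(AᵢEᵢ) = 700/(2075×205×10³) + 700/(750×201×10³) = 6.289×10⁻⁶ mm/N.
P = 1.517 / 6.289×10⁻⁶ = 241300 N = 241.3 kN, tensile.
σ_{steel} = P / A = 241300 / 750 = 321.7 MPa.

σ ≈ 322 MPa (tensile)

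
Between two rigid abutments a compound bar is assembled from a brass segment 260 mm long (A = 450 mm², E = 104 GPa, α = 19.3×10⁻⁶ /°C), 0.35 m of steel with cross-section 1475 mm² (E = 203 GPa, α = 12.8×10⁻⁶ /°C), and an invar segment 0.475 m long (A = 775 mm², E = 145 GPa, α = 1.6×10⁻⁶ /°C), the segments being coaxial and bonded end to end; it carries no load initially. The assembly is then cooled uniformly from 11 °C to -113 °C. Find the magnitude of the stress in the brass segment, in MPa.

With the walls removed the bar would change length by δ_free = Σ αᵢΔT Lᵢ = 19.3×10⁻⁶×124×260 + 12.8×10⁻⁶×124×350 + 1.6×10⁻⁶×124×475 = 1.272 mm.
The walls prevent any net length change, so an axial force P (same in every segment) develops. Compatibility: P · Σ Lᵢ/(AᵢEᵢ) = δ_free.
The series flexibility is Σ Lᵢ/(AᵢEᵢ) = 260/(450×104×10³) + 350/(1475×203×10³) + 475/(775×145×10³) = 1.095×10⁻⁵ mm/N.
Hence P = δ_free / Σ(L/AE) = 1.272/1.095×10⁻⁵ = 116.1 kN (tensile).
σ_{brass} = P / A = 116100 / 450 = 258.1 MPa.

σ ≈ 258 MPa (tensile)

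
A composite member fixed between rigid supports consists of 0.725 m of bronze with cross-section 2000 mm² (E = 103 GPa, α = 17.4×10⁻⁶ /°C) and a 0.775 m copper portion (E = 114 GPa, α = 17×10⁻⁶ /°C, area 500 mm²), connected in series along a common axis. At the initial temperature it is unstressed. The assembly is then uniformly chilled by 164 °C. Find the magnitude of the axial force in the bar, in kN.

P ≈ 247 kN (tensile)

If the supports were absent, the total length change would be Σ αᵢΔT Lᵢ = 17.4×10⁻⁶×164×725 + 17×10⁻⁶×164×775 = 4.23 mm.
The rigid supports impose zero overall length change; the single axial force P common to all segments must satisfy P Σ Lᵢ/(AᵢEᵢ) = δ_free.
The series flexibility is Σ Lᵢ/(AᵢEᵢ) = 725/(2000×103×10³) + 775/(500×114×10³) = 1.712×10⁻⁵ mm/N.
Hence P = δ_free / Σ(L/AE) = 4.23/1.712×10⁻⁵ = 247.1 kN (tensile).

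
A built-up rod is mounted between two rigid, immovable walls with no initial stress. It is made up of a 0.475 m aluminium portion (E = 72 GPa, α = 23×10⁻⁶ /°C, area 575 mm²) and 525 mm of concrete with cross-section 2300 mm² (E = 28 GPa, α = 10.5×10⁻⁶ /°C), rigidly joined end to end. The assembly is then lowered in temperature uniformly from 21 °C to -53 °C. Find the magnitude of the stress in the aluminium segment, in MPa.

With the walls removed the bar would change length by δ_free = Σ αᵢΔT Lᵢ = 23×10⁻⁶×74×475 + 10.5×10⁻⁶×74×525 = 1.216 mm.
Since the ends are fixed, an axial force P builds up, equal in every segment, with P · Σ Lᵢ/(AᵢEᵢ) = δ_free.
Σ Lᵢ/(AᵢEᵢ) = 475/(575×72×10³) + 525/(2300×28×10³) = 1.963×10⁻⁵ mm/N.
P = 1.216 / 1.963×10⁻⁵ = 61980 N = 61.98 kN, tensile.
σ_{aluminium} = P / A = 61980 / 575 = 107.8 MPa.

σ ≈ 108 MPa (tensile)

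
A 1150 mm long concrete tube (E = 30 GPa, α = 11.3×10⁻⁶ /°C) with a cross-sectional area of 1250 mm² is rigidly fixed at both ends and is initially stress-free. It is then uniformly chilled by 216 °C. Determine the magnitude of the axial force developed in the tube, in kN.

With zero net strain, σ = E·αΔT = 30 GPa × 11.3×10⁻⁶ × 216 = 73.22 MPa.
Axial force P = σA = 73.22 × 1250 = 91530 N = 91.53 kN, tensile.

P ≈ 91.5 kN (tensile)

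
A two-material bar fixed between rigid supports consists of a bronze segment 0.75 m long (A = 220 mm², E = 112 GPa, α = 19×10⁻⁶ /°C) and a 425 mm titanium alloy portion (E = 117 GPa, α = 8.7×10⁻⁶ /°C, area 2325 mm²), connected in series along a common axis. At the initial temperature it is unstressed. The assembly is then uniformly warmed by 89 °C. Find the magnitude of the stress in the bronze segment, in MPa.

Free thermal expansion of the whole bar: Σ αᵢΔT Lᵢ = 19×10⁻⁶×89×750 + 8.7×10⁻⁶×89×425 = 1.597 mm.
The rigid supports impose zero overall length change; the single axial force P common to all segments must satisfy P Σ Lᵢ/(AᵢEᵢ) = δ_free.
The series flexibility is Σ Lᵢ/(AᵢEᵢ) = 750/(220×112×10³) + 425/(2325×117×10³) = 3.2×10⁻⁵ mm/N.
So P = 1.597 / 3.2×10⁻⁵ = 49.92 kN, compressive.
σ_{bronze} = P / A = 49920 / 220 = 226.9 MPa.

σ ≈ 227 MPa (compressive)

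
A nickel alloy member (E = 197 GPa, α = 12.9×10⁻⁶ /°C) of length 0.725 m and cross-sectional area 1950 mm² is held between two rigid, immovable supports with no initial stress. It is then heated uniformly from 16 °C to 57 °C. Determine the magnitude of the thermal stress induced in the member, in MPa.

σ ≈ 104 MPa (compressive)

The supports are rigid, so the total axial strain is zero. The restrained thermal strain is ε = αΔT = 12.9×10⁻⁶ × 41 = 528.9×10⁻⁶.
σ = EαΔT = 197×10³ × 12.9×10⁻⁶ × 41 = 104.2 MPa (compressive; the member is trying to expand).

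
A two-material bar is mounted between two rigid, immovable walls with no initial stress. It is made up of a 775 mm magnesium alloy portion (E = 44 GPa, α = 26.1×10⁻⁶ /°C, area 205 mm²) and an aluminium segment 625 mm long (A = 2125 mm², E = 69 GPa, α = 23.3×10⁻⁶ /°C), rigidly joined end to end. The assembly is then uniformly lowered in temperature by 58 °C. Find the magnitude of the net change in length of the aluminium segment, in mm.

|ΔL| ≈ 0.749 mm

With the walls removed the bar would change length by δ_free = Σ αᵢΔT Lᵢ = 26.1×10⁻⁶×58×775 + 23.3×10⁻⁶×58×625 = 2.018 mm.
The walls prevent any net length change, so an axial force P (same in every segment) develops. Compatibility: P · Σ Lᵢ/(AᵢEᵢ) = δ_free.
Σ Lᵢ/(AᵢEᵢ) = 775/(205×44×10³) + 625/(2125×69×10³) = 9.018×10⁻⁵ mm/N.
Hence P = δ_free / Σ(L/AE) = 2.018/9.018×10⁻⁵ = 22.37 kN (tensile).
For the aluminium segment, free thermal change = 23.3×10⁻⁶×58×625 = 0.8446 mm and elastic change from P = 22370×625/(2125×69×10³) = 0.09537 mm; these oppose, so the net change is 0.749 mm (segment shortens).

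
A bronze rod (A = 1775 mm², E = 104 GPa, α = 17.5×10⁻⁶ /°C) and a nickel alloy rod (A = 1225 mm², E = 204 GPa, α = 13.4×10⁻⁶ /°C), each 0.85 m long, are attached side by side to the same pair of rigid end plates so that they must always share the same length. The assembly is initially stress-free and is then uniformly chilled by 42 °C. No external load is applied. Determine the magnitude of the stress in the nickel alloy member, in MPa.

Equilibrium of a rigid end plate with no external load gives equal and opposite internal forces ±P in the two members. Since α_{bronze} > α_{nickel alloy}, cooling drives the bronze into tension and the nickel alloy into compression.
Compatibility of the two members (thermal + elastic change equal): (α₁ − α₂)ΔT = P·[1/(A₁E₁) + 1/(A₂E₂)].
|α₁ − α₂|·ΔT = 4.1×10⁻⁶ × 42 = 0.0001722.
1/(A₁E₁) + 1/(A₂E₂) = 1/(1775×104×10³) + 1/(1225×204×10³) = 9.419×10⁻⁹ N⁻¹.
P = 0.0001722 / 9.419×10⁻⁹ = 18280 N = 18.28 kN.
σ_{nickel alloy} = P/A₂ = 18280/1225 = 14.92 MPa, compressive.

σ ≈ 14.9 MPa (compressive)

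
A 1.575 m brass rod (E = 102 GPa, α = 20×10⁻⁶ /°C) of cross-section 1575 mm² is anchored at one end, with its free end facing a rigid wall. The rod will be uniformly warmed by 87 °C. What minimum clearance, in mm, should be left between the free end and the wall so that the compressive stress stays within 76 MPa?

g ≈ 1.57 mm

Free expansion if unrestrained: δ_free = αΔT L = 20×10⁻⁶ × 87 × 1575 = 2.74 mm.
A stress of 76 MPa corresponds to the wall pushing the rod back by σL/E = 76×1575/(102×10³) = 1.174 mm.
So the gap has to take up the difference, g_min = δ_free − σL/E = 2.74 − 1.174 = 1.567 mm.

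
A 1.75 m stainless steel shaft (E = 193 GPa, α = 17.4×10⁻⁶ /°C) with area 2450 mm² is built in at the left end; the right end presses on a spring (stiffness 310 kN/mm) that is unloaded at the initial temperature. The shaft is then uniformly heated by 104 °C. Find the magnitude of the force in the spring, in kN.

P ≈ 457 kN

Free thermal expansion: δ_free = αΔT L = 17.4×10⁻⁶ × 104 × 1750 = 3.167 mm.
With a force P in the spring, the elastic change of the shaft is PL/(AE) and that of the spring is P/k; compatibility requires their sum to equal δ_free.
So P = δ_free / [L/(AE) + 1/k] = 3.167 / [ 1750/(2450×193×10³) + 1/(310×10³) ].
P = 3.167 / 6.927×10⁻⁶ = 457200 N.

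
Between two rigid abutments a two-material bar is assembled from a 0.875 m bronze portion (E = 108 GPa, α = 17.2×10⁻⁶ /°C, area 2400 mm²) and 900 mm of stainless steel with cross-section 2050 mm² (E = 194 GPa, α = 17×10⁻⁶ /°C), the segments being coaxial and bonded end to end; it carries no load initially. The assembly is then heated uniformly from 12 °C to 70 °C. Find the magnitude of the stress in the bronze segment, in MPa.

σ ≈ 130 MPa (compressive)

If the supports were absent, the total length change would be Σ αᵢΔT Lᵢ = 17.2×10⁻⁶×58×875 + 17×10⁻⁶×58×900 = 1.76 mm.
The walls prevent any net length change, so an axial force P (same in every segment) develops. Compatibility: P · Σ Lᵢ/(AᵢEᵢ) = δ_free.
Σ Lᵢ/(AᵢEᵢ) = 875/(2400×108×10³) + 900/(2050×194×10³) = 5.639×10⁻⁶ mm/N.
So P = 1.76 / 5.639×10⁻⁶ = 312.2 kN, compressive.
σ_{bronze} = P / A = 312200 / 2400 = 130.1 MPa.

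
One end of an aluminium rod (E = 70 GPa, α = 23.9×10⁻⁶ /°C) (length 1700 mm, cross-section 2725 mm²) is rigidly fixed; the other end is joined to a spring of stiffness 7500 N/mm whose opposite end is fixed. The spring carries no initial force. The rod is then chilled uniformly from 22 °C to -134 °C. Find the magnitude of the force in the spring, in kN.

P ≈ 44.6 kN

The unrestrained thermal change is αΔT L = 23.9×10⁻⁶ × 156 × 1700 = 6.338 mm.
Let P be the tensile force in the spring. The rod extends elastically by PL/(AE) and the spring stretches by P/k; together these equal δ_free.
P [ L/(AE) + 1/k ] = δ_free → P [ 1700/(2725×70×10³) + 1/(7500) ] = 6.338.
P = 6.338 / 0.0001422 = 44560 N.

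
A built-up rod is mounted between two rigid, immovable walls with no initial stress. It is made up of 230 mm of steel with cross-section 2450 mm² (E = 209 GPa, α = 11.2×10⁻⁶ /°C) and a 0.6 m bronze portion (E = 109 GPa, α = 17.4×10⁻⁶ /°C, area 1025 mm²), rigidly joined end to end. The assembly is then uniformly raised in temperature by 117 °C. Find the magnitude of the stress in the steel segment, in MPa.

With the walls removed the bar would change length by δ_free = Σ αᵢΔT Lᵢ = 11.2×10⁻⁶×117×230 + 17.4×10⁻⁶×117×600 = 1.523 mm.
The rigid supports impose zero overall length change; the single axial force P common to all segments must satisfy P Σ Lᵢ/(AᵢEᵢ) = δ_free.
Σ Lᵢ/(AᵢEᵢ) = 230/(2450×209×10³) + 600/(1025×109×10³) = 5.82×10⁻⁶ mm/N.
So P = 1.523 / 5.82×10⁻⁶ = 261.7 kN, compressive.
σ_{steel} = P / A = 261700 / 2450 = 106.8 MPa.

σ ≈ 107 MPa (compressive)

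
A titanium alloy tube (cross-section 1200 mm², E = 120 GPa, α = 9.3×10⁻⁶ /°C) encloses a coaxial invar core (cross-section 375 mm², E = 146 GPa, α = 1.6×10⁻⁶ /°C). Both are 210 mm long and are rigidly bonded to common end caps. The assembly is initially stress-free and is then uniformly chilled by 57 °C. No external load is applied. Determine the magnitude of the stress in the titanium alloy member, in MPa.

σ ≈ 14.5 MPa (tensile)

The titanium alloy has the larger α, so on cooling it would change length more than the invar if both were free. The rigid plates force a common final length, so the titanium alloy is put into tension and the invar into compression, with equal and opposite forces P (no external load).
Equating the net (thermal + elastic) strains gives |α₁ − α₂|·ΔT = P·[1/(A₁E₁) + 1/(A₂E₂)].
|α₁ − α₂|·ΔT = 7.7×10⁻⁶ × 57 = 0.0004389.
1/(A₁E₁) + 1/(A₂E₂) = 1/(1200×120×10³) + 1/(375×146×10³) = 2.521×10⁻⁸ N⁻¹.
So P = 0.0004389 / 2.521×10⁻⁸ = 17.41 kN.
σ_{titanium alloy} = P/A₁ = 17410/1200 = 14.51 MPa, tensile.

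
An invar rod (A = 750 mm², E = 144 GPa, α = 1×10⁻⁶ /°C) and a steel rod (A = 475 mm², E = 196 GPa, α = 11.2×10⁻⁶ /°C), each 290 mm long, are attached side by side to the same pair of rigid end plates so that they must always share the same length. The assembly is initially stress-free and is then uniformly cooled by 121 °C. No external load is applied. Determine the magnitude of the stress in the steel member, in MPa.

σ ≈ 130 MPa (tensile)

The steel has the larger α, so on cooling it would change length more than the invar if both were free. The rigid plates force a common final length, so the steel is put into tension and the invar into compression, with equal and opposite forces P (no external load).
Setting the final lengths equal and cancelling L: (α₁ − α₂)ΔT = P/(A₁E₁) + P/(A₂E₂).
|α₁ − α₂|·ΔT = 10.2×10⁻⁶ × 121 = 0.001234.
1/(A₁E₁) + 1/(A₂E₂) = 1/(750×144×10³) + 1/(475×196×10³) = 2×10⁻⁸ N⁻¹.
So P = 0.001234 / 2×10⁻⁸ = 61.71 kN.
σ_{steel} = P/A₂ = 61710/475 = 129.9 MPa, tensile.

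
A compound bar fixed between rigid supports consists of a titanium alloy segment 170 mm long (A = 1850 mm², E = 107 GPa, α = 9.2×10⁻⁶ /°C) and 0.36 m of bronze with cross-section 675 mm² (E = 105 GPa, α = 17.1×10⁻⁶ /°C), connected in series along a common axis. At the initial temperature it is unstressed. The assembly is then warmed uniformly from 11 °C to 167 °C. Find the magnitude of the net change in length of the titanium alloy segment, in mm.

|ΔL| ≈ 0.0698 mm

With the walls removed the bar would change length by δ_free = Σ αᵢΔT Lᵢ = 9.2×10⁻⁶×156×170 + 17.1×10⁻⁶×156×360 = 1.204 mm.
Since the ends are fixed, an axial force P builds up, equal in every segment, with P · Σ Lᵢ/(AᵢEᵢ) = δ_free.
Σ Lᵢ/(AᵢEᵢ) = 170/(1850×107×10³) + 360/(675×105×10³) = 5.938×10⁻⁶ mm/N.
Hence P = δ_free / Σ(L/AE) = 1.204/5.938×10⁻⁶ = 202.8 kN (compressive).
For the titanium alloy segment, free thermal change = 9.2×10⁻⁶×156×170 = 0.244 mm and elastic change from P = 202800×170/(1850×107×10³) = 0.1742 mm; these oppose, so the net change is 0.0698 mm (segment lengthens).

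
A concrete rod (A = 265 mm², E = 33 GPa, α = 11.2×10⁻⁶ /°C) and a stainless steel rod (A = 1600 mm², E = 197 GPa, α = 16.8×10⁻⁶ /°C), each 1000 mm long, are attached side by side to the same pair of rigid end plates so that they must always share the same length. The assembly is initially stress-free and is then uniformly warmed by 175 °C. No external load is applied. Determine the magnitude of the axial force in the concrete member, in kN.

The stainless steel has the larger α, so on heating it would change length more than the concrete if both were free. The rigid plates force a common final length, so the stainless steel is put into compression and the concrete into tension, with equal and opposite forces P (no external load).
Compatibility of the two members (thermal + elastic change equal): (α₁ − α₂)ΔT = P·[1/(A₁E₁) + 1/(A₂E₂)].
|α₁ − α₂|·ΔT = 5.6×10⁻⁶ × 175 = 0.00098.
1/(A₁E₁) + 1/(A₂E₂) = 1/(265×33×10³) + 1/(1600×197×10³) = 1.175×10⁻⁷ N⁻¹.
So P = 0.00098 / 1.175×10⁻⁷ = 8.339 kN.

P ≈ 8.34 kN (tensile in the concrete)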